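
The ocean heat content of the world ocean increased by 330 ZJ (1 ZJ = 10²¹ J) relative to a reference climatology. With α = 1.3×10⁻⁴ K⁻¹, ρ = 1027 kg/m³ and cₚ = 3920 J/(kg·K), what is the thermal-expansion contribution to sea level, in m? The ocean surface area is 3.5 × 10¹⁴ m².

Per unit area: Q = 330×10²¹ / (3.5×10¹⁴) ≈ 9.429×10⁸ J/m²
Δh = αQ/(ρcₚ) = 1.3×10⁻⁴ × 9.429×10⁸ / (1027 × 3920) ≈ 0.030448 m

0.0304 m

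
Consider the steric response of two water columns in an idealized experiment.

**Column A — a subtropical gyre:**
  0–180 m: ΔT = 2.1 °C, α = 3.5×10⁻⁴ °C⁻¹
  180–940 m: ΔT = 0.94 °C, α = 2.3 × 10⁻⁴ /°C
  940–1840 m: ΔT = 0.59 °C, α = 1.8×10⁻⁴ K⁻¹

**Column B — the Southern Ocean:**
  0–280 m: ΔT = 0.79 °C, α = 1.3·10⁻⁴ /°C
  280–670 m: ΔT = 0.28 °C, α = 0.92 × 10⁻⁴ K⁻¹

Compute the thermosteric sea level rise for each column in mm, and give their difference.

A: 392 mm; B: 38.8 mm; difference 353 mm

A Layer 1: 2.1 × 180 × 3.5×10⁻⁴ = 0.13230 m
A 0.94 × 760 × 2.3×10⁻⁴ = 0.164312 m
A Layer 3: 1.8×10⁻⁴ × 900 × 0.59 = 0.09558 m
A total: 0.392192 m
B 0–280 m: 0.79 × 1.3×10⁻⁴ × 280 = 0.028756 m
B Layer 2: 390 × 0.28 × 0.92×10⁻⁴ = 0.0100464 m
B total: 0.0388024 m
Difference: 0.392192 − 0.0388024 = 0.3533896 m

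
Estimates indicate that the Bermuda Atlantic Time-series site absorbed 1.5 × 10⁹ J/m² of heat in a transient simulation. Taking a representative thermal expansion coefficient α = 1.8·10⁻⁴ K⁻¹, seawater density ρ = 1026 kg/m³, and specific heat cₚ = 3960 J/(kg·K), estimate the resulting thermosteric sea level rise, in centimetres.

Δh = αQ/(ρcₚ) = 1.8×10⁻⁴ × 1.5×10⁹ / (1026 × 3960) ≈ 0.066454 m

Δh ≈ 6.65 cm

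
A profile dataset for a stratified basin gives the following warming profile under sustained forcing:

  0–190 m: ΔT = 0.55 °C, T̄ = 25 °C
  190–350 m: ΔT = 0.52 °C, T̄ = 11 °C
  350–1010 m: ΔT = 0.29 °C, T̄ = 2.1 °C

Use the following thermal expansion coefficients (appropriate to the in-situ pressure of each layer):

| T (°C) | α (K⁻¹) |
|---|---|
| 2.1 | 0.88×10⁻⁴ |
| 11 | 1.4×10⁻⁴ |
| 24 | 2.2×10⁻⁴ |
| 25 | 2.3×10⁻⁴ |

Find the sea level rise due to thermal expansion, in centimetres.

5.25 cm

Layer 1 at 25 °C → α = 2.3×10⁻⁴ K⁻¹
Layer 2 at 11 °C → α = 1.4×10⁻⁴ K⁻¹
Layer 3 at 2.1 °C → α = 0.88×10⁻⁴ K⁻¹
0–190 m: 2.3×10⁻⁴ × 190 × 0.55 = 0.024035 m
190–350 m: 160 × 1.4×10⁻⁴ × 0.52 = 0.011648 m
350–1010 m: 0.88×10⁻⁴ × 660 × 0.29 = 0.0168432 m
Δh = 0.024035 + 0.011648 + 0.0168432 = 0.0525262 m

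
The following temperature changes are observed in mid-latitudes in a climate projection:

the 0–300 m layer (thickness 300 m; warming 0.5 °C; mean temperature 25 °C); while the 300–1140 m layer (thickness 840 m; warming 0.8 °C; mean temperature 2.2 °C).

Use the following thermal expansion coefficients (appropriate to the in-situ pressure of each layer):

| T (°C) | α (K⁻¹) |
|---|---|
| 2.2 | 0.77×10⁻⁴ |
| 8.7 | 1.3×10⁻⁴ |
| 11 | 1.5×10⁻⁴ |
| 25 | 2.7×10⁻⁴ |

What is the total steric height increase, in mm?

92.2 mm of thermosteric rise

Layer 1 at 25 °C → α = 2.7×10⁻⁴ K⁻¹
Layer 2 at 2.2 °C → α = 0.77×10⁻⁴ K⁻¹
2.7×10⁻⁴ × 0.5 × 300 = 0.04050 m
0.8 × 840 × 0.77×10⁻⁴ = 0.051744 m
Δh = 0.04050 + 0.051744 = 0.092244 m ≈ 92.2 mm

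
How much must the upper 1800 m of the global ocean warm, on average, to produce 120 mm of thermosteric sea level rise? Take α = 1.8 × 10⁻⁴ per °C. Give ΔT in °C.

0.370 °C

ΔT = Δh/(αH) = 0.12 / (1.8×10⁻⁴ × 1800) ≈ 0.3704 °C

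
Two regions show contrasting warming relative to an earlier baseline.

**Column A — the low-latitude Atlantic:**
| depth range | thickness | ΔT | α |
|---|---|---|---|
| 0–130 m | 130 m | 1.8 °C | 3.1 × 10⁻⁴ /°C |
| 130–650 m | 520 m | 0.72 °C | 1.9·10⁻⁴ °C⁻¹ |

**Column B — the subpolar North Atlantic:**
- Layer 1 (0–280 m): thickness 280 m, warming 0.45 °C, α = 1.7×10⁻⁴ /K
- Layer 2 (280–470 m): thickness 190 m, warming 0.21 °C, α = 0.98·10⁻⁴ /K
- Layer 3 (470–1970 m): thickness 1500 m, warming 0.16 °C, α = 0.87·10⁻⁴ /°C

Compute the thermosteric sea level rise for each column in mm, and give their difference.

A: 144 mm; B: 46.2 mm; difference 97.5 mm

A 0–130 m: 130 × 3.1×10⁻⁴ × 1.8 = 0.07254 m
A Layer 2: 1.9×10⁻⁴ × 0.72 × 520 = 0.071136 m
A total: 0.143676 m
B 0.45 × 280 × 1.7×10⁻⁴ = 0.02142 m
B 280–470 m: 0.98×10⁻⁴ × 0.21 × 190 = 0.0039102 m
B 1500 × 0.16 × 0.87×10⁻⁴ = 0.02088 m
B total: 0.0462102 m
Difference: 0.143676 − 0.0462102 = 0.0974658 m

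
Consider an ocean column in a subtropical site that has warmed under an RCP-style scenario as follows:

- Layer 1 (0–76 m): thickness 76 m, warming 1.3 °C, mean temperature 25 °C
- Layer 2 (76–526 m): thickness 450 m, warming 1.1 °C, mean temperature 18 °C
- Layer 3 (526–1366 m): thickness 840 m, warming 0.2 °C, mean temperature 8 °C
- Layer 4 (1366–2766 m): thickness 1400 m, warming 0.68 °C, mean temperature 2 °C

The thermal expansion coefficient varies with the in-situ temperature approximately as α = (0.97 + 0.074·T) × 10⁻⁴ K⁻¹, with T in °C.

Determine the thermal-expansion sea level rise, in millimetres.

Δh ≈ 270 mm

Layer 1: α = (0.97 + 0.074×25)×10⁻⁴ = 2.82×10⁻⁴ K⁻¹
Layer 2: α = (0.97 + 0.074×18)×10⁻⁴ = 2.302×10⁻⁴ K⁻¹
Layer 3: α = (0.97 + 0.074×8)×10⁻⁴ = 1.562×10⁻⁴ K⁻¹
Layer 4: α = (0.97 + 0.074×2)×10⁻⁴ = 1.118×10⁻⁴ K⁻¹
Layer 1: 76 × 1.3 × 2.82×10⁻⁴ = 0.0278616 m
Layer 2: 2.302×10⁻⁴ × 1.1 × 450 = 0.113949 m
0.2 × 840 × 1.562×10⁻⁴ = 0.0262416 m
0.68 × 1400 × 1.118×10⁻⁴ = 0.1064336 m
Δh = 0.0278616 + 0.113949 + 0.0262416 + 0.1064336 = 0.2744858 m ≈ 270 mm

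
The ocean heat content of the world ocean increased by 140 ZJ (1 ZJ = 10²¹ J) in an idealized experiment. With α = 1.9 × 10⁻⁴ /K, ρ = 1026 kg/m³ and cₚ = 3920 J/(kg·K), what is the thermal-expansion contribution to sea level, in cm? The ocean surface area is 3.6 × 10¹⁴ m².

1.84 cm of thermosteric rise

Per unit area: Q = 140×10²¹ / (3.6×10¹⁴) ≈ 3.889×10⁸ J/m²
Δh = αQ/(ρcₚ) = 1.9×10⁻⁴ × 3.889×10⁸ / (1026 × 3920) ≈ 0.018372 m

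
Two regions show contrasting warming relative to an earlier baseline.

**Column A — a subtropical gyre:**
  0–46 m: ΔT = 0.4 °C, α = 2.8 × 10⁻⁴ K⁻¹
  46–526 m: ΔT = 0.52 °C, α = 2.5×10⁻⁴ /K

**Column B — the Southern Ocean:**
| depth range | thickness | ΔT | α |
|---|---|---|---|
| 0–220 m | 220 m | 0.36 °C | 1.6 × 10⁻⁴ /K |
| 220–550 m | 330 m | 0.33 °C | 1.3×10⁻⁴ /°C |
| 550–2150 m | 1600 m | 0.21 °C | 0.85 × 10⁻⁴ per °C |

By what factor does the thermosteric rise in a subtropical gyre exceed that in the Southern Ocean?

A 0–46 m: 2.8×10⁻⁴ × 0.4 × 46 = 0.005152 m
A Layer 2: 2.5×10⁻⁴ × 0.52 × 480 = 0.06240 m
A total: 0.067552 m
B 0–220 m: 0.36 × 1.6×10⁻⁴ × 220 = 0.012672 m
B Layer 2: 330 × 0.33 × 1.3×10⁻⁴ = 0.014157 m
B 0.21 × 0.85×10⁻⁴ × 1600 = 0.02856 m
B total: 0.055389 m
Ratio: 0.067552 / 0.055389 ≈ 1.220

a factor of 1.2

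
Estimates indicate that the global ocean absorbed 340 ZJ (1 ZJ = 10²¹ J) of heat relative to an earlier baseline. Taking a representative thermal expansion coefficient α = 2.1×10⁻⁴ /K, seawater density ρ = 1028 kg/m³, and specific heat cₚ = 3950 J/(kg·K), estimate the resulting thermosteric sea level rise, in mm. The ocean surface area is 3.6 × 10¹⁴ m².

Per unit area: Q = 340×10²¹ / (3.6×10¹⁴) ≈ 9.444×10⁸ J/m²
Δh = αQ/(ρcₚ) = 2.1×10⁻⁴ × 9.444×10⁸ / (1028 × 3950) ≈ 0.048841 m

48.8 mm of thermosteric rise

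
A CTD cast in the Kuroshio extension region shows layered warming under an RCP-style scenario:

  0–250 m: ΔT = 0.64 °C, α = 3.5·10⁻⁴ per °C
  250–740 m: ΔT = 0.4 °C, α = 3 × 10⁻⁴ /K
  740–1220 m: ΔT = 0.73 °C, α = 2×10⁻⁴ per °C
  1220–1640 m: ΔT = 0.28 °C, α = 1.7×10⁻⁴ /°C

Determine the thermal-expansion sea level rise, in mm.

200 mm of thermosteric rise

Layer 1: 3.5×10⁻⁴ × 0.64 × 250 = 0.05600 m
250–740 m: 0.4 × 490 × 3×10⁻⁴ = 0.05880 m
2×10⁻⁴ × 480 × 0.73 = 0.07008 m
420 × 0.28 × 1.7×10⁻⁴ = 0.019992 m
Δh = 0.05600 + 0.05880 + 0.07008 + 0.019992 = 0.204872 m ≈ 200 mm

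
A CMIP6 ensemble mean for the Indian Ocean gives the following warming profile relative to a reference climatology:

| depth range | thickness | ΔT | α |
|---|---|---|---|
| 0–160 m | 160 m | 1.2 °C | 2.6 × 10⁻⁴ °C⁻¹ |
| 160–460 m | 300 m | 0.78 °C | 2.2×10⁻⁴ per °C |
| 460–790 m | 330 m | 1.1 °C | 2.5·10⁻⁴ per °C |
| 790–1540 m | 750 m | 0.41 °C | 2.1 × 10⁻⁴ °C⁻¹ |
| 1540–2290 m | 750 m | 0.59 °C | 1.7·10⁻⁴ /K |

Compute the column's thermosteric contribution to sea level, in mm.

330 mm of thermosteric rise

Layer 1: 160 × 2.6×10⁻⁴ × 1.2 = 0.04992 m
Layer 2: 300 × 0.78 × 2.2×10⁻⁴ = 0.05148 m
460–790 m: 1.1 × 2.5×10⁻⁴ × 330 = 0.09075 m
790–1540 m: 2.1×10⁻⁴ × 0.41 × 750 = 0.064575 m
1540–2290 m: 750 × 1.7×10⁻⁴ × 0.59 = 0.075225 m
Δh = 0.04992 + 0.05148 + 0.09075 + 0.064575 + 0.075225 = 0.33195 m ≈ 330 mm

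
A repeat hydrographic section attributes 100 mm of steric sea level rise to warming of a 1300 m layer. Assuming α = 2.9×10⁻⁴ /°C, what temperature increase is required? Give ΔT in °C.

ΔT = Δh/(αH) = 0.1 / (2.9×10⁻⁴ × 1300) ≈ 0.2653 °C

0.265 °C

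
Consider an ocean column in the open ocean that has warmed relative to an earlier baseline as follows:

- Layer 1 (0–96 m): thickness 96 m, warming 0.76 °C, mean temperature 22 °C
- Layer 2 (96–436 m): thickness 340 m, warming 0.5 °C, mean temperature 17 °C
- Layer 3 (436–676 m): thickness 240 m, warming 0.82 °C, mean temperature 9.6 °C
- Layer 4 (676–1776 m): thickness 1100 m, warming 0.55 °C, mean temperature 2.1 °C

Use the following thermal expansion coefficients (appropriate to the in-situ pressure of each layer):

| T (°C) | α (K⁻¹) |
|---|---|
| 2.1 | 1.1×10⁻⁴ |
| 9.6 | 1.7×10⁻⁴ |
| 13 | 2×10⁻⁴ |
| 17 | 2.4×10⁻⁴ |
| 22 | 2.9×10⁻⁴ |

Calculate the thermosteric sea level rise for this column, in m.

Δh ≈ 0.162 m

Layer 1 at 22 °C → α = 2.9×10⁻⁴ K⁻¹
Layer 2 at 17 °C → α = 2.4×10⁻⁴ K⁻¹
Layer 3 at 9.6 °C → α = 1.7×10⁻⁴ K⁻¹
Layer 4 at 2.1 °C → α = 1.1×10⁻⁴ K⁻¹
2.9×10⁻⁴ × 96 × 0.76 = 0.0211584 m
Layer 2: 340 × 0.5 × 2.4×10⁻⁴ = 0.04080 m
Layer 3: 240 × 0.82 × 1.7×10⁻⁴ = 0.033456 m
Layer 4: 1100 × 0.55 × 1.1×10⁻⁴ = 0.06655 m
Δh = 0.0211584 + 0.04080 + 0.033456 + 0.06655 = 0.1619644 m ≈ 0.162 m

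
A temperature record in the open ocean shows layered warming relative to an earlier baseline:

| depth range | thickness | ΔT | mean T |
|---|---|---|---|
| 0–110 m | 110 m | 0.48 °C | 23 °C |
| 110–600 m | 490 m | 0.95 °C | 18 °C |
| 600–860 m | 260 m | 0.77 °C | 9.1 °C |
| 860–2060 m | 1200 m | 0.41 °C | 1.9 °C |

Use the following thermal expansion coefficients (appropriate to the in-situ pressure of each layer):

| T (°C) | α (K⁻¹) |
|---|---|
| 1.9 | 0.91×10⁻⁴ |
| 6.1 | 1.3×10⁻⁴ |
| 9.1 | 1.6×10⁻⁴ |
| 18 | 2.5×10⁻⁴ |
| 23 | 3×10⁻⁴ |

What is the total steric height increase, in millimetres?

Layer 1 at 23 °C → α = 3×10⁻⁴ K⁻¹
Layer 2 at 18 °C → α = 2.5×10⁻⁴ K⁻¹
Layer 3 at 9.1 °C → α = 1.6×10⁻⁴ K⁻¹
Layer 4 at 1.9 °C → α = 0.91×10⁻⁴ K⁻¹
0.48 × 3×10⁻⁴ × 110 = 0.01584 m
110–600 m: 2.5×10⁻⁴ × 0.95 × 490 = 0.116375 m
1.6×10⁻⁴ × 0.77 × 260 = 0.032032 m
860–2060 m: 0.41 × 1200 × 0.91×10⁻⁴ = 0.044772 m
Δh = 0.01584 + 0.116375 + 0.032032 + 0.044772 = 0.209019 m

209 mm of thermosteric rise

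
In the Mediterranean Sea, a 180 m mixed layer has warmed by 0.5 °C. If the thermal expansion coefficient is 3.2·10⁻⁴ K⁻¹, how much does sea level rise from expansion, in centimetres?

Δh = αΔT·H = 3.2×10⁻⁴ × 0.5 × 180 = 0.02880 m

2.88 cm of thermosteric rise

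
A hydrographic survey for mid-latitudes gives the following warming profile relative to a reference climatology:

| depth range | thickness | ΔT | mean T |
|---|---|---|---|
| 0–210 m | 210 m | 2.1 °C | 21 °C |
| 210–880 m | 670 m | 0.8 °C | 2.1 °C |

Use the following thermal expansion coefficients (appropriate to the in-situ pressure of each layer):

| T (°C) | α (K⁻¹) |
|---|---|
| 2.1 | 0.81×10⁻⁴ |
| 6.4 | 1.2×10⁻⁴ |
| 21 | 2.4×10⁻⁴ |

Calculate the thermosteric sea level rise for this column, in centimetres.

Layer 1 at 21 °C → α = 2.4×10⁻⁴ K⁻¹
Layer 2 at 2.1 °C → α = 0.81×10⁻⁴ K⁻¹
Layer 1: 210 × 2.4×10⁻⁴ × 2.1 = 0.10584 m
Layer 2: 0.81×10⁻⁴ × 0.8 × 670 = 0.043416 m
Δh = 0.10584 + 0.043416 = 0.149256 m

about 14.9 cm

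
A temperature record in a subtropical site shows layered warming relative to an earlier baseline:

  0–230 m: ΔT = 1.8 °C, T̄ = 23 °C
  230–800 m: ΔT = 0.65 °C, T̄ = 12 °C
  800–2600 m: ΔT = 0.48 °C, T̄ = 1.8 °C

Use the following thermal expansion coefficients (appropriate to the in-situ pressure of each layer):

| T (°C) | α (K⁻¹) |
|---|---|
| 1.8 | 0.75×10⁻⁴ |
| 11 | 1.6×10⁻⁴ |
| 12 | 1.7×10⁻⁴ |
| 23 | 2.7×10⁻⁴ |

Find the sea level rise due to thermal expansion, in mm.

Layer 1 at 23 °C → α = 2.7×10⁻⁴ K⁻¹
Layer 2 at 12 °C → α = 1.7×10⁻⁴ K⁻¹
Layer 3 at 1.8 °C → α = 0.75×10⁻⁴ K⁻¹
0–230 m: 2.7×10⁻⁴ × 1.8 × 230 = 0.11178 m
Layer 2: 1.7×10⁻⁴ × 0.65 × 570 = 0.062985 m
800–2600 m: 0.48 × 0.75×10⁻⁴ × 1800 = 0.06480 m
Δh = 0.11178 + 0.062985 + 0.06480 = 0.239565 m

Δh = 240 mm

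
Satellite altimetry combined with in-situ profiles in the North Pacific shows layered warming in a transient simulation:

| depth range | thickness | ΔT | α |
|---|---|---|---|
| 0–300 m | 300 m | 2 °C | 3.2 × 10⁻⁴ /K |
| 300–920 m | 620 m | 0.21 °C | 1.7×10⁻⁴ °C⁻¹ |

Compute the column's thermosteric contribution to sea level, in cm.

Layer 1: 2 × 300 × 3.2×10⁻⁴ = 0.19200 m
300–920 m: 620 × 1.7×10⁻⁴ × 0.21 = 0.022134 m
Δh = 0.19200 + 0.022134 = 0.214134 m ≈ 21 cm

21 cm of thermosteric rise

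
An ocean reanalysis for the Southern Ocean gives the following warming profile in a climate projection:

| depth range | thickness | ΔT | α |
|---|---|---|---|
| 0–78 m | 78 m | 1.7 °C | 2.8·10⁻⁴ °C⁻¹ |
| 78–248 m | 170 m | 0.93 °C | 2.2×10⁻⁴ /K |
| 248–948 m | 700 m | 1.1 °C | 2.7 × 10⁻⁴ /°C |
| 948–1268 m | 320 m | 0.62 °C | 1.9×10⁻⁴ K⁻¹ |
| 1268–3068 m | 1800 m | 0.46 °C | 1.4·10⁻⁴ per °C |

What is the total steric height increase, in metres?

Layer 1: 2.8×10⁻⁴ × 1.7 × 78 = 0.037128 m
0.93 × 170 × 2.2×10⁻⁴ = 0.034782 m
Layer 3: 700 × 2.7×10⁻⁴ × 1.1 = 0.20790 m
0.62 × 1.9×10⁻⁴ × 320 = 0.037696 m
1800 × 0.46 × 1.4×10⁻⁴ = 0.11592 m
Δh = 0.037128 + 0.034782 + 0.20790 + 0.037696 + 0.11592 = 0.433426 m ≈ 0.433 m

0.433 m of thermosteric rise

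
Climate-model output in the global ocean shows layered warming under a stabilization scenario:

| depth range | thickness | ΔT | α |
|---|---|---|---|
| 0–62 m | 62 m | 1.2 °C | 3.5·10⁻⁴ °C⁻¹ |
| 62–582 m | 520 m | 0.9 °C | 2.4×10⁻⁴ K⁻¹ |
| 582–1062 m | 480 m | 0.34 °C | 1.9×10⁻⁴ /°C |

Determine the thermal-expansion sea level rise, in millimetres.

about 170 mm

Layer 1: 62 × 1.2 × 3.5×10⁻⁴ = 0.02604 m
0.9 × 520 × 2.4×10⁻⁴ = 0.11232 m
Layer 3: 480 × 0.34 × 1.9×10⁻⁴ = 0.031008 m
Δh = 0.02604 + 0.11232 + 0.031008 = 0.169368 m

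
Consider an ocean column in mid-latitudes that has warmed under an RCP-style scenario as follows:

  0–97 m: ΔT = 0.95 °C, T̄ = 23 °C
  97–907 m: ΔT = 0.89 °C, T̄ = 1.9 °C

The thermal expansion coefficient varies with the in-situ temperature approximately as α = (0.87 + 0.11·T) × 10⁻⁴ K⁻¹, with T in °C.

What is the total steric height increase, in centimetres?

Layer 1: α = (0.87 + 0.11×23)×10⁻⁴ = 3.4×10⁻⁴ K⁻¹
Layer 2: α = (0.87 + 0.11×1.9)×10⁻⁴ = 1.079×10⁻⁴ K⁻¹
0.95 × 97 × 3.4×10⁻⁴ = 0.031331 m
810 × 0.89 × 1.079×10⁻⁴ = 0.07778511 m
Δh = 0.031331 + 0.07778511 = 0.10911611 m

Δh ≈ 11 cm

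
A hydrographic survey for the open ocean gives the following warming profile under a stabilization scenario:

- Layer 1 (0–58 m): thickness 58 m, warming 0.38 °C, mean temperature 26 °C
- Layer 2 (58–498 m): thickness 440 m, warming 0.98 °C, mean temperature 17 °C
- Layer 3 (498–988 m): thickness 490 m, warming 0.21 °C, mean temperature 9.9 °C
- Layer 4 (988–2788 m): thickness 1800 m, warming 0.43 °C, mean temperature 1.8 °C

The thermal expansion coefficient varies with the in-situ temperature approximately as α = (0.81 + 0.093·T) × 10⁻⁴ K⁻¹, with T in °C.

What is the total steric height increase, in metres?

0.20 m of thermosteric rise

Layer 1: α = (0.81 + 0.093×26)×10⁻⁴ = 3.228×10⁻⁴ K⁻¹
Layer 2: α = (0.81 + 0.093×17)×10⁻⁴ = 2.391×10⁻⁴ K⁻¹
Layer 3: α = (0.81 + 0.093×9.9)×10⁻⁴ = 1.7307×10⁻⁴ K⁻¹
Layer 4: α = (0.81 + 0.093×1.8)×10⁻⁴ = 0.9774×10⁻⁴ K⁻¹
0–58 m: 58 × 3.228×10⁻⁴ × 0.38 = 0.007114512 m
Layer 2: 440 × 2.391×10⁻⁴ × 0.98 = 0.10309992 m
498–988 m: 490 × 0.21 × 1.7307×10⁻⁴ = 0.017808903 m
1800 × 0.43 × 0.9774×10⁻⁴ = 0.07565076 m
Δh = 0.007114512 + 0.10309992 + 0.017808903 + 0.07565076 = 0.203674095 m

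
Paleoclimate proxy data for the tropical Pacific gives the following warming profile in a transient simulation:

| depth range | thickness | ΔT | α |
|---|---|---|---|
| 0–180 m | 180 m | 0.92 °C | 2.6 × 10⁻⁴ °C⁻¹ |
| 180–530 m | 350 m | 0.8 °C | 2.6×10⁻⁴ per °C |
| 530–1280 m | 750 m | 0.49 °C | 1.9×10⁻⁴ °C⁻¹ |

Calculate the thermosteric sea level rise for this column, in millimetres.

Δh ≈ 186 mm

2.6×10⁻⁴ × 180 × 0.92 = 0.043056 m
180–530 m: 350 × 2.6×10⁻⁴ × 0.8 = 0.07280 m
Layer 3: 1.9×10⁻⁴ × 0.49 × 750 = 0.069825 m
Δh = 0.043056 + 0.07280 + 0.069825 = 0.185681 m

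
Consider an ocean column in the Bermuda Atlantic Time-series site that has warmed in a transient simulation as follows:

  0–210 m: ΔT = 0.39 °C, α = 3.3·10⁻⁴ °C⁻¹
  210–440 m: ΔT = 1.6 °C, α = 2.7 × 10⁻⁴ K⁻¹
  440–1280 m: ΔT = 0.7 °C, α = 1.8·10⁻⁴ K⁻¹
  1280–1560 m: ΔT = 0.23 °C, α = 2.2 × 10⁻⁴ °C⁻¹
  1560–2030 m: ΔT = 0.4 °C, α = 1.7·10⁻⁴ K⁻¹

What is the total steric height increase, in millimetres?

0.39 × 3.3×10⁻⁴ × 210 = 0.027027 m
Layer 2: 2.7×10⁻⁴ × 230 × 1.6 = 0.09936 m
440–1280 m: 0.7 × 840 × 1.8×10⁻⁴ = 0.10584 m
1280–1560 m: 0.23 × 280 × 2.2×10⁻⁴ = 0.014168 m
1560–2030 m: 470 × 1.7×10⁻⁴ × 0.4 = 0.03196 m
Δh = 0.027027 + 0.09936 + 0.10584 + 0.014168 + 0.03196 = 0.278355 m ≈ 278 mm

278 mm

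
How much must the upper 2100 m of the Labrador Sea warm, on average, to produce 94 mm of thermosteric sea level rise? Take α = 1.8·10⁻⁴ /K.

0.249 K

ΔT = Δh/(αH) = 0.094 / (1.8×10⁻⁴ × 2100) ≈ 0.2487 K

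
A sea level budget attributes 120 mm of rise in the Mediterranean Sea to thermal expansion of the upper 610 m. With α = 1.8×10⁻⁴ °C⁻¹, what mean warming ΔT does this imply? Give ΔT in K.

about 1.09 K

ΔT = Δh/(αH) = 0.12 / (1.8×10⁻⁴ × 610) ≈ 1.093 K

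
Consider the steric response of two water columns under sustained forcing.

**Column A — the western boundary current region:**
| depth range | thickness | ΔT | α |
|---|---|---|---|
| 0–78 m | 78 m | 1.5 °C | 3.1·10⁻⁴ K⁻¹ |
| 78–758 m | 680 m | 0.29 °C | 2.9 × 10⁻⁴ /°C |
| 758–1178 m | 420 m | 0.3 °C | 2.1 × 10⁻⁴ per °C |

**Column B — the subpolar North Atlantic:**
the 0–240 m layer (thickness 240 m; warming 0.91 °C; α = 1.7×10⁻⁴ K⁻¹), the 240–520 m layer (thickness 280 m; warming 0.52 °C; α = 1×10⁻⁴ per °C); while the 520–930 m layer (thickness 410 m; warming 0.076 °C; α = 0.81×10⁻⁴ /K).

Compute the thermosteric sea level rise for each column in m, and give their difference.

A Layer 1: 78 × 1.5 × 3.1×10⁻⁴ = 0.03627 m
A 78–758 m: 0.29 × 2.9×10⁻⁴ × 680 = 0.057188 m
A 0.3 × 420 × 2.1×10⁻⁴ = 0.02646 m
A total: 0.119918 m
B 0–240 m: 0.91 × 240 × 1.7×10⁻⁴ = 0.037128 m
B 240–520 m: 1×10⁻⁴ × 280 × 0.52 = 0.01456 m
B 0.076 × 410 × 0.81×10⁻⁴ = 0.00252396 m
B total: 0.05421196 m
Difference: 0.119918 − 0.05421196 = 0.06570604 m

A: 0.120 m; B: 0.0542 m; difference 0.0657 m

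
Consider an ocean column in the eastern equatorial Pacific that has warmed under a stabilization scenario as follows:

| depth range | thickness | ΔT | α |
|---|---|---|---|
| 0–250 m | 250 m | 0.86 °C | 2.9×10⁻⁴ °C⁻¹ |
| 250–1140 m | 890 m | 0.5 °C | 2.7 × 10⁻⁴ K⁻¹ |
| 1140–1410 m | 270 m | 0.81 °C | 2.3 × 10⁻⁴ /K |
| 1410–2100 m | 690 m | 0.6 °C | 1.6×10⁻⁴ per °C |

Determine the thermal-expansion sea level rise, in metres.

0–250 m: 250 × 2.9×10⁻⁴ × 0.86 = 0.06235 m
Layer 2: 2.7×10⁻⁴ × 0.5 × 890 = 0.12015 m
270 × 0.81 × 2.3×10⁻⁴ = 0.050301 m
1.6×10⁻⁴ × 690 × 0.6 = 0.06624 m
Δh = 0.06235 + 0.12015 + 0.050301 + 0.06624 = 0.299041 m

0.30 m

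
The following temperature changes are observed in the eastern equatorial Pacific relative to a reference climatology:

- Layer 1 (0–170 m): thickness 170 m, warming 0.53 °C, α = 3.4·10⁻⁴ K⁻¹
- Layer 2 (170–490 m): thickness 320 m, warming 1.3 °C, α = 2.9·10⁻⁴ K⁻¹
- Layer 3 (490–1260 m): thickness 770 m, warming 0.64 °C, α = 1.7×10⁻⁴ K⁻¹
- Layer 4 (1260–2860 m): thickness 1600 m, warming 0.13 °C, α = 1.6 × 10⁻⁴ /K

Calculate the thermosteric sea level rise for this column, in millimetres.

268 mm of thermosteric rise

3.4×10⁻⁴ × 0.53 × 170 = 0.030634 m
170–490 m: 2.9×10⁻⁴ × 1.3 × 320 = 0.12064 m
Layer 3: 1.7×10⁻⁴ × 0.64 × 770 = 0.083776 m
Layer 4: 1.6×10⁻⁴ × 0.13 × 1600 = 0.03328 m
Δh = 0.030634 + 0.12064 + 0.083776 + 0.03328 = 0.26833 m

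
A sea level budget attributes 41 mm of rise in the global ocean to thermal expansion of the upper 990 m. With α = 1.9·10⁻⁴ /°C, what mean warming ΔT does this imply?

ΔT = Δh/(αH) = 0.041 / (1.9×10⁻⁴ × 990) ≈ 0.2180 K

0.218 K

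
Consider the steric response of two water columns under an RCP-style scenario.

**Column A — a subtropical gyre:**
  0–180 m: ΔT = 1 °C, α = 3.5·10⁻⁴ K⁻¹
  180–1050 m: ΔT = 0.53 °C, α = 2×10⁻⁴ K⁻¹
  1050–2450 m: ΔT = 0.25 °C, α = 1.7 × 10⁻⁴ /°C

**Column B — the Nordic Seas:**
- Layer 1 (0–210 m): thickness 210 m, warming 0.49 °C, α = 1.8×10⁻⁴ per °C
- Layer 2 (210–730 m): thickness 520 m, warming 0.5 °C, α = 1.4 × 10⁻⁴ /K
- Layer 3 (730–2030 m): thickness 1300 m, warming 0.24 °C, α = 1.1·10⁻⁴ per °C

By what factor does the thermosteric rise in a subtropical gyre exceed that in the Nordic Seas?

A 3.5×10⁻⁴ × 1 × 180 = 0.06300 m
A 180–1050 m: 0.53 × 870 × 2×10⁻⁴ = 0.09222 m
A Layer 3: 0.25 × 1400 × 1.7×10⁻⁴ = 0.05950 m
A total: 0.21472 m
B 0–210 m: 1.8×10⁻⁴ × 0.49 × 210 = 0.018522 m
B Layer 2: 1.4×10⁻⁴ × 520 × 0.5 = 0.03640 m
B 1300 × 1.1×10⁻⁴ × 0.24 = 0.03432 m
B total: 0.089242 m
Ratio: 0.21472 / 0.089242 ≈ 2.406

2.41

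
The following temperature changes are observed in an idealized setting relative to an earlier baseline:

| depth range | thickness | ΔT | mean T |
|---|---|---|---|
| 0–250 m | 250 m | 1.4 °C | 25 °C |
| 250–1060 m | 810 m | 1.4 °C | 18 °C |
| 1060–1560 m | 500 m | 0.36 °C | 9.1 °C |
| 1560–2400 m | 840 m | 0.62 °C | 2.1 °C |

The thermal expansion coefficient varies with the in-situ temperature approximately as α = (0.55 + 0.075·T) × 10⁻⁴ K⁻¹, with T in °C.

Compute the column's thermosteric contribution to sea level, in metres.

0.359 m

Layer 1: α = (0.55 + 0.075×25)×10⁻⁴ = 2.425×10⁻⁴ K⁻¹
Layer 2: α = (0.55 + 0.075×18)×10⁻⁴ = 1.9×10⁻⁴ K⁻¹
Layer 3: α = (0.55 + 0.075×9.1)×10⁻⁴ = 1.2325×10⁻⁴ K⁻¹
Layer 4: α = (0.55 + 0.075×2.1)×10⁻⁴ = 0.7075×10⁻⁴ K⁻¹
0–250 m: 2.425×10⁻⁴ × 250 × 1.4 = 0.084875 m
250–1060 m: 1.9×10⁻⁴ × 1.4 × 810 = 0.21546 m
1060–1560 m: 0.36 × 500 × 1.2325×10⁻⁴ = 0.022185 m
Layer 4: 0.7075×10⁻⁴ × 0.62 × 840 = 0.0368466 m
Δh = 0.084875 + 0.21546 + 0.022185 + 0.0368466 = 0.3593666 m ≈ 0.359 m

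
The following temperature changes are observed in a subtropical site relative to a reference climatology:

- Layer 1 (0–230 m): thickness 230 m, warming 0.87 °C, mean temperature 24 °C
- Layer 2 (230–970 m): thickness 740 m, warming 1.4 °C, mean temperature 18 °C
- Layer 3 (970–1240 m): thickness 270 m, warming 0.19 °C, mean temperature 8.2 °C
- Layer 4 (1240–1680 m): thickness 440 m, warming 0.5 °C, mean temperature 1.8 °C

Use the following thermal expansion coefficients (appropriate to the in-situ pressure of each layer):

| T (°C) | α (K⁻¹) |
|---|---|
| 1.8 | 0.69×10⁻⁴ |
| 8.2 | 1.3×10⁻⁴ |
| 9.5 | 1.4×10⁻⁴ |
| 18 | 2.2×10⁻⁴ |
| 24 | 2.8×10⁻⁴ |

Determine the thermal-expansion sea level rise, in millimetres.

310 mm of thermosteric rise

Layer 1 at 24 °C → α = 2.8×10⁻⁴ K⁻¹
Layer 2 at 18 °C → α = 2.2×10⁻⁴ K⁻¹
Layer 3 at 8.2 °C → α = 1.3×10⁻⁴ K⁻¹
Layer 4 at 1.8 °C → α = 0.69×10⁻⁴ K⁻¹
0.87 × 2.8×10⁻⁴ × 230 = 0.056028 m
230–970 m: 1.4 × 740 × 2.2×10⁻⁴ = 0.22792 m
970–1240 m: 270 × 1.3×10⁻⁴ × 0.19 = 0.006669 m
Layer 4: 0.69×10⁻⁴ × 0.5 × 440 = 0.01518 m
Δh = 0.056028 + 0.22792 + 0.006669 + 0.01518 = 0.305797 m ≈ 310 mm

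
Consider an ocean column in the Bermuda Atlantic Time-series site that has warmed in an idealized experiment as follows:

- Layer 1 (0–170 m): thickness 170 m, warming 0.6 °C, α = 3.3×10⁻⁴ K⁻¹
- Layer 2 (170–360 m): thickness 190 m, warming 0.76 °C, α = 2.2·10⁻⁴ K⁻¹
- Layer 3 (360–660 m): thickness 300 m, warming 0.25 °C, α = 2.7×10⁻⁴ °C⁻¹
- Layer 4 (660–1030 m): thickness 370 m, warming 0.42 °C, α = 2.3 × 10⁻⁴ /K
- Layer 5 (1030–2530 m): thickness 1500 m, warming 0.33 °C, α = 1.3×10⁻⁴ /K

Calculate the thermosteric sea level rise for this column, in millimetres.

3.3×10⁻⁴ × 0.6 × 170 = 0.03366 m
170–360 m: 0.76 × 190 × 2.2×10⁻⁴ = 0.031768 m
360–660 m: 0.25 × 300 × 2.7×10⁻⁴ = 0.02025 m
2.3×10⁻⁴ × 0.42 × 370 = 0.035742 m
1.3×10⁻⁴ × 1500 × 0.33 = 0.06435 m
Δh = 0.03366 + 0.031768 + 0.02025 + 0.035742 + 0.06435 = 0.18577 m ≈ 190 mm

Δh ≈ 190 mm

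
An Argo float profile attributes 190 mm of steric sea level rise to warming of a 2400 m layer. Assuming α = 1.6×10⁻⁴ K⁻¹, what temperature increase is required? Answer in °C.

ΔT = Δh/(αH) = 0.19 / (1.6×10⁻⁴ × 2400) ≈ 0.4948 °C

0.495 °C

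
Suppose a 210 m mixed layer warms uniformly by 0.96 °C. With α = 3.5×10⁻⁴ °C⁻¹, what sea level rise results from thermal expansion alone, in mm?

Δh = 70.6 mm

Δh = αΔT·H = 3.5×10⁻⁴ × 0.96 × 210 = 0.07056 m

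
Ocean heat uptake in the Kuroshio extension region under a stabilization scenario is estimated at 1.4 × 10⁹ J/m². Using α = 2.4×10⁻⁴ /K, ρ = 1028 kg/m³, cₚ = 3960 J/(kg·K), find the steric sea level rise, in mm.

Δh = αQ/(ρcₚ) = 2.4×10⁻⁴ × 1.4×10⁹ / (1028 × 3960) ≈ 0.082537 m

Δh = 82.5 mm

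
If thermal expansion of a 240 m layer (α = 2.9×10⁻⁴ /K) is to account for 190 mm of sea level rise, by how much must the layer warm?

ΔT = Δh/(αH) = 0.19 / (2.9×10⁻⁴ × 240) ≈ 2.730 °C

2.7 °C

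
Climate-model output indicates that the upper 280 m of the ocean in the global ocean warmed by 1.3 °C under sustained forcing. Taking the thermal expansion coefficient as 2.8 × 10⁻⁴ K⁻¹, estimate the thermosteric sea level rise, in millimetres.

Δh = αΔT·H = 2.8×10⁻⁴ × 1.3 × 280 = 0.10192 m

Δh = 102 mm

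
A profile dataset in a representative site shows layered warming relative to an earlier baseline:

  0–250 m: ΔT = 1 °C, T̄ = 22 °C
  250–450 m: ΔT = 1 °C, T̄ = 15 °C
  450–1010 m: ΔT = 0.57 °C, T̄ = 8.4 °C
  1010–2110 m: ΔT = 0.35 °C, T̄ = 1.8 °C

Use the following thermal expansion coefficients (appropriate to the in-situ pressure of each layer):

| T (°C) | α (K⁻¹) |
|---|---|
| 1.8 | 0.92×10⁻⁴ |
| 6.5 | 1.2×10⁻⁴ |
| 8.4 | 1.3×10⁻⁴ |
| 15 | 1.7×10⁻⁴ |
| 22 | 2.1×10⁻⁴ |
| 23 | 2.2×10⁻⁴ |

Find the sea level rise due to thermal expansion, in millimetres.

Layer 1 at 22 °C → α = 2.1×10⁻⁴ K⁻¹
Layer 2 at 15 °C → α = 1.7×10⁻⁴ K⁻¹
Layer 3 at 8.4 °C → α = 1.3×10⁻⁴ K⁻¹
Layer 4 at 1.8 °C → α = 0.92×10⁻⁴ K⁻¹
Layer 1: 250 × 1 × 2.1×10⁻⁴ = 0.05250 m
Layer 2: 1.7×10⁻⁴ × 200 × 1 = 0.03400 m
Layer 3: 560 × 1.3×10⁻⁴ × 0.57 = 0.041496 m
1100 × 0.92×10⁻⁴ × 0.35 = 0.03542 m
Δh = 0.05250 + 0.03400 + 0.041496 + 0.03542 = 0.163416 m ≈ 160 mm

160 mm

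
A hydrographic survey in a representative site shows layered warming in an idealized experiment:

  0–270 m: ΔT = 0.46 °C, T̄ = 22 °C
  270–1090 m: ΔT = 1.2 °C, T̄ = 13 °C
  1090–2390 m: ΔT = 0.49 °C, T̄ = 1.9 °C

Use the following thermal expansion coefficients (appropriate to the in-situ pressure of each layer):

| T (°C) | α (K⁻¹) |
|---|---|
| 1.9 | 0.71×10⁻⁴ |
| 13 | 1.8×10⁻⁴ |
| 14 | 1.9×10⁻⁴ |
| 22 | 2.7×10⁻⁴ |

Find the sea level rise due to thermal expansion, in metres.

0.256 m of thermosteric rise

Layer 1 at 22 °C → α = 2.7×10⁻⁴ K⁻¹
Layer 2 at 13 °C → α = 1.8×10⁻⁴ K⁻¹
Layer 3 at 1.9 °C → α = 0.71×10⁻⁴ K⁻¹
Layer 1: 2.7×10⁻⁴ × 0.46 × 270 = 0.033534 m
Layer 2: 1.8×10⁻⁴ × 1.2 × 820 = 0.17712 m
Layer 3: 0.49 × 1300 × 0.71×10⁻⁴ = 0.045227 m
Δh = 0.033534 + 0.17712 + 0.045227 = 0.255881 m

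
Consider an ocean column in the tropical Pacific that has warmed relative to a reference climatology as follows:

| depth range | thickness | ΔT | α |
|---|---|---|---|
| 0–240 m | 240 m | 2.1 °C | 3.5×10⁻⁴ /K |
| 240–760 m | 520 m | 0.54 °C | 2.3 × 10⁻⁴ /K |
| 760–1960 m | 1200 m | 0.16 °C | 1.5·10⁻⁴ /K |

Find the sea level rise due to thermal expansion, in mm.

0–240 m: 240 × 2.1 × 3.5×10⁻⁴ = 0.17640 m
2.3×10⁻⁴ × 520 × 0.54 = 0.064584 m
0.16 × 1.5×10⁻⁴ × 1200 = 0.02880 m
Δh = 0.17640 + 0.064584 + 0.02880 = 0.269784 m ≈ 270 mm

270 mm of thermosteric rise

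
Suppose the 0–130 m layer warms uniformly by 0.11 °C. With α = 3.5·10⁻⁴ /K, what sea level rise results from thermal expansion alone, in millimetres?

Δh = 5.01 mm

Δh = αΔT·H = 3.5×10⁻⁴ × 0.11 × 130 = 0.005005 m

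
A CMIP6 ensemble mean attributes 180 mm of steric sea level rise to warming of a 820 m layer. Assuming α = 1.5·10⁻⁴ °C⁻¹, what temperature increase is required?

ΔT ≈ 1.46 K

ΔT = Δh/(αH) = 0.18 / (1.5×10⁻⁴ × 820) ≈ 1.463 K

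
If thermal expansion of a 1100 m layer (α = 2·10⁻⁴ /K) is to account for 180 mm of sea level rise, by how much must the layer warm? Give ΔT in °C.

ΔT ≈ 0.818 °C

ΔT = Δh/(αH) = 0.18 / (2×10⁻⁴ × 1100) ≈ 0.8182 °C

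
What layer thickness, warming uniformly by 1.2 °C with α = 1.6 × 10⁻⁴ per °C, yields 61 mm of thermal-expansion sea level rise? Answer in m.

about 318 m

H = Δh/(αΔT) = 0.061 / (1.6×10⁻⁴ × 1.2) ≈ 317.7 m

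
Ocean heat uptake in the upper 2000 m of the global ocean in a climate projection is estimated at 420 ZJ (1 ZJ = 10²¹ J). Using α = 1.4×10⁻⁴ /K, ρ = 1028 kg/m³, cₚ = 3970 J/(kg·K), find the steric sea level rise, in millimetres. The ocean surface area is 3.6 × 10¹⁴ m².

Δh ≈ 40 mm

Per unit area: Q = 420×10²¹ / (3.6×10¹⁴) ≈ 1.167×10⁹ J/m²
Δh = αQ/(ρcₚ) = 1.4×10⁻⁴ × 1.167×10⁹ / (1028 × 3970) ≈ 0.040033 m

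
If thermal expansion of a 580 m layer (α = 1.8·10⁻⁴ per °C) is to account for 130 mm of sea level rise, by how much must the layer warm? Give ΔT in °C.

ΔT = Δh/(αH) = 0.13 / (1.8×10⁻⁴ × 580) ≈ 1.245 °C

ΔT ≈ 1.2 °C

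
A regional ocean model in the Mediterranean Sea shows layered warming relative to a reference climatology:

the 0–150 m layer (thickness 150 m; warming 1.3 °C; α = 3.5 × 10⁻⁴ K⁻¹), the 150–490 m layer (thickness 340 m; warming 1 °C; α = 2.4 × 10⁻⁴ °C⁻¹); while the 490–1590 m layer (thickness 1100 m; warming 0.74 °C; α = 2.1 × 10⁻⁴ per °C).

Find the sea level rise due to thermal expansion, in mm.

1.3 × 150 × 3.5×10⁻⁴ = 0.06825 m
Layer 2: 340 × 1 × 2.4×10⁻⁴ = 0.08160 m
490–1590 m: 1100 × 0.74 × 2.1×10⁻⁴ = 0.17094 m
Δh = 0.06825 + 0.08160 + 0.17094 = 0.32079 m ≈ 321 mm

Δh = 321 mm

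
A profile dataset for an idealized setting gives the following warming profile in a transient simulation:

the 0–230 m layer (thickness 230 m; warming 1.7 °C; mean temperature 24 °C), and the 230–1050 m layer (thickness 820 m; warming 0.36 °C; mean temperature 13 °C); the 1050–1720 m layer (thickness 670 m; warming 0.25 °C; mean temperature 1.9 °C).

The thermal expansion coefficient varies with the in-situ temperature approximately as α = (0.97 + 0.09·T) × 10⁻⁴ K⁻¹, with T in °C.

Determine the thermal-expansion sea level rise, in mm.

Layer 1: α = (0.97 + 0.09×24)×10⁻⁴ = 3.13×10⁻⁴ K⁻¹
Layer 2: α = (0.97 + 0.09×13)×10⁻⁴ = 2.14×10⁻⁴ K⁻¹
Layer 3: α = (0.97 + 0.09×1.9)×10⁻⁴ = 1.141×10⁻⁴ K⁻¹
Layer 1: 230 × 3.13×10⁻⁴ × 1.7 = 0.122383 m
230–1050 m: 0.36 × 820 × 2.14×10⁻⁴ = 0.0631728 m
1050–1720 m: 1.141×10⁻⁴ × 670 × 0.25 = 0.01911175 m
Δh = 0.122383 + 0.0631728 + 0.01911175 = 0.20466755 m ≈ 200 mm

Δh ≈ 200 mm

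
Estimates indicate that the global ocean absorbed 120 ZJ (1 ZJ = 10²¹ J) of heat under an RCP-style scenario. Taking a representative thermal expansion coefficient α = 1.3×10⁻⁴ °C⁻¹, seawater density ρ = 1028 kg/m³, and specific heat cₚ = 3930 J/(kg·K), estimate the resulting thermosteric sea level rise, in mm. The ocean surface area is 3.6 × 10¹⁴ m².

10.7 mm of thermosteric rise

Per unit area: Q = 120×10²¹ / (3.6×10¹⁴) ≈ 3.333×10⁸ J/m²
Δh = αQ/(ρcₚ) = 1.3×10⁻⁴ × 3.333×10⁸ / (1028 × 3930) ≈ 0.010725 m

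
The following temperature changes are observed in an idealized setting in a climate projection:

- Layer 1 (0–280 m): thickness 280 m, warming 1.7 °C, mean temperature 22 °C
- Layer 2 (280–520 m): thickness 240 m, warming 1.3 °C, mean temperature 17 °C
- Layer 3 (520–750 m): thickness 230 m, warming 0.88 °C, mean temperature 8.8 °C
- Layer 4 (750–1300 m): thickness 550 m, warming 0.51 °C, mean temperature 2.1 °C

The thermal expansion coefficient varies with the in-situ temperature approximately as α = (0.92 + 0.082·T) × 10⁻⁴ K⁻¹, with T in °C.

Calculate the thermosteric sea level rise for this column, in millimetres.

Layer 1: α = (0.92 + 0.082×22)×10⁻⁴ = 2.724×10⁻⁴ K⁻¹
Layer 2: α = (0.92 + 0.082×17)×10⁻⁴ = 2.314×10⁻⁴ K⁻¹
Layer 3: α = (0.92 + 0.082×8.8)×10⁻⁴ = 1.6416×10⁻⁴ K⁻¹
Layer 4: α = (0.92 + 0.082×2.1)×10⁻⁴ = 1.0922×10⁻⁴ K⁻¹
Layer 1: 2.724×10⁻⁴ × 1.7 × 280 = 0.1296624 m
1.3 × 2.314×10⁻⁴ × 240 = 0.0721968 m
Layer 3: 0.88 × 230 × 1.6416×10⁻⁴ = 0.033225984 m
Layer 4: 550 × 1.0922×10⁻⁴ × 0.51 = 0.03063621 m
Δh = 0.1296624 + 0.0721968 + 0.033225984 + 0.03063621 = 0.265721394 m ≈ 266 mm

about 266 mm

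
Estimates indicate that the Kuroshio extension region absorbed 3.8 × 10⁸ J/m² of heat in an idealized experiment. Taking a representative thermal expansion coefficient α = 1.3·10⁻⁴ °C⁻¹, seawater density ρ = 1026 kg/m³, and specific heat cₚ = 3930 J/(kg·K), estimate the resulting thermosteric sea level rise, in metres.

0.012 m of thermosteric rise

Δh = αQ/(ρcₚ) = 1.3×10⁻⁴ × 3.8×10⁸ / (1026 × 3930) ≈ 0.012251 m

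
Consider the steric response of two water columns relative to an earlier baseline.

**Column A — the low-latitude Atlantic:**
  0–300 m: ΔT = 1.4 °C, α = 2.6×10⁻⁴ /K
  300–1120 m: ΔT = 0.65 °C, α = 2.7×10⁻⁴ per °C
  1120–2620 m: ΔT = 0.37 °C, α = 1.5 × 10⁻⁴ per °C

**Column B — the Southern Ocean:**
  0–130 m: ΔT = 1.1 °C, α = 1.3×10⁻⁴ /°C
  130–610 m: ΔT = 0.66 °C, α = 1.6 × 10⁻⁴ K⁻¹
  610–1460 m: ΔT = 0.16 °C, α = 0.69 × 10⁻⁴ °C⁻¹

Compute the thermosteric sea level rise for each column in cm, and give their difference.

A 0–300 m: 300 × 2.6×10⁻⁴ × 1.4 = 0.10920 m
A Layer 2: 820 × 0.65 × 2.7×10⁻⁴ = 0.14391 m
A 0.37 × 1.5×10⁻⁴ × 1500 = 0.08325 m
A total: 0.33636 m
B Layer 1: 1.1 × 1.3×10⁻⁴ × 130 = 0.01859 m
B 0.66 × 1.6×10⁻⁴ × 480 = 0.050688 m
B Layer 3: 850 × 0.69×10⁻⁴ × 0.16 = 0.009384 m
B total: 0.078662 m
Difference: 0.33636 − 0.078662 = 0.257698 m

A: 33.6 cm; B: 7.87 cm; difference 25.8 cm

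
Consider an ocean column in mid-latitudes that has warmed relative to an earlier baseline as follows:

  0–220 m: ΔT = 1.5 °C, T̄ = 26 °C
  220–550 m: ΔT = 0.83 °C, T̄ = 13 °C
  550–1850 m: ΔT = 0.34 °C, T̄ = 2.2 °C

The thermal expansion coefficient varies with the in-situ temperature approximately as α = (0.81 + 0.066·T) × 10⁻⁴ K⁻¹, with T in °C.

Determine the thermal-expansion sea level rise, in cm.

17.1 cm

Layer 1: α = (0.81 + 0.066×26)×10⁻⁴ = 2.526×10⁻⁴ K⁻¹
Layer 2: α = (0.81 + 0.066×13)×10⁻⁴ = 1.668×10⁻⁴ K⁻¹
Layer 3: α = (0.81 + 0.066×2.2)×10⁻⁴ = 0.9552×10⁻⁴ K⁻¹
0–220 m: 1.5 × 2.526×10⁻⁴ × 220 = 0.083358 m
220–550 m: 0.83 × 1.668×10⁻⁴ × 330 = 0.04568652 m
Layer 3: 0.34 × 0.9552×10⁻⁴ × 1300 = 0.04221984 m
Δh = 0.083358 + 0.04568652 + 0.04221984 = 0.17126436 m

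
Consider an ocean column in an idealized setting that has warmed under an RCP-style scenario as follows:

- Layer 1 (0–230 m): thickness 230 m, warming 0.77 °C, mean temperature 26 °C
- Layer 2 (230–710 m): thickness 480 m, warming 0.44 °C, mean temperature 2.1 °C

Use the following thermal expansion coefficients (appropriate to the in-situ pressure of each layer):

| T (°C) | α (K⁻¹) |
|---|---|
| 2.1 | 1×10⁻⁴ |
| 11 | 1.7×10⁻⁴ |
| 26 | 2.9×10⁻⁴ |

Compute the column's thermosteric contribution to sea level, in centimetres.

Layer 1 at 26 °C → α = 2.9×10⁻⁴ K⁻¹
Layer 2 at 2.1 °C → α = 1×10⁻⁴ K⁻¹
Layer 1: 2.9×10⁻⁴ × 230 × 0.77 = 0.051359 m
230–710 m: 480 × 1×10⁻⁴ × 0.44 = 0.02112 m
Δh = 0.051359 + 0.02112 = 0.072479 m

7.2 cm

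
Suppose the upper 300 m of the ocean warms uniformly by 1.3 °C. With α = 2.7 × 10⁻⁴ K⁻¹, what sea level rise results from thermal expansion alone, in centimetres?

Δh = αΔT·H = 2.7×10⁻⁴ × 1.3 × 300 = 0.10530 m

10.5 cm of thermosteric rise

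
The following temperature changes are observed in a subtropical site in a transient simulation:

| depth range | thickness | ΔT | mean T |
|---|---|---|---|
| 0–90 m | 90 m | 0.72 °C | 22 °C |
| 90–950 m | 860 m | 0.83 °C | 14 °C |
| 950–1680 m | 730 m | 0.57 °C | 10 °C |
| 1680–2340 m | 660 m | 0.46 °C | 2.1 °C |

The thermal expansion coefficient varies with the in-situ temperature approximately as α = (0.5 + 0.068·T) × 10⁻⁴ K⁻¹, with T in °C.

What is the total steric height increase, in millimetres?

Layer 1: α = (0.5 + 0.068×22)×10⁻⁴ = 1.996×10⁻⁴ K⁻¹
Layer 2: α = (0.5 + 0.068×14)×10⁻⁴ = 1.452×10⁻⁴ K⁻¹
Layer 3: α = (0.5 + 0.068×10)×10⁻⁴ = 1.18×10⁻⁴ K⁻¹
Layer 4: α = (0.5 + 0.068×2.1)×10⁻⁴ = 0.6428×10⁻⁴ K⁻¹
Layer 1: 1.996×10⁻⁴ × 0.72 × 90 = 0.01293408 m
90–950 m: 0.83 × 1.452×10⁻⁴ × 860 = 0.10364376 m
Layer 3: 0.57 × 730 × 1.18×10⁻⁴ = 0.0490998 m
1680–2340 m: 660 × 0.6428×10⁻⁴ × 0.46 = 0.019515408 m
Δh = 0.01293408 + 0.10364376 + 0.0490998 + 0.019515408 = 0.185193048 m ≈ 190 mm

190 mm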